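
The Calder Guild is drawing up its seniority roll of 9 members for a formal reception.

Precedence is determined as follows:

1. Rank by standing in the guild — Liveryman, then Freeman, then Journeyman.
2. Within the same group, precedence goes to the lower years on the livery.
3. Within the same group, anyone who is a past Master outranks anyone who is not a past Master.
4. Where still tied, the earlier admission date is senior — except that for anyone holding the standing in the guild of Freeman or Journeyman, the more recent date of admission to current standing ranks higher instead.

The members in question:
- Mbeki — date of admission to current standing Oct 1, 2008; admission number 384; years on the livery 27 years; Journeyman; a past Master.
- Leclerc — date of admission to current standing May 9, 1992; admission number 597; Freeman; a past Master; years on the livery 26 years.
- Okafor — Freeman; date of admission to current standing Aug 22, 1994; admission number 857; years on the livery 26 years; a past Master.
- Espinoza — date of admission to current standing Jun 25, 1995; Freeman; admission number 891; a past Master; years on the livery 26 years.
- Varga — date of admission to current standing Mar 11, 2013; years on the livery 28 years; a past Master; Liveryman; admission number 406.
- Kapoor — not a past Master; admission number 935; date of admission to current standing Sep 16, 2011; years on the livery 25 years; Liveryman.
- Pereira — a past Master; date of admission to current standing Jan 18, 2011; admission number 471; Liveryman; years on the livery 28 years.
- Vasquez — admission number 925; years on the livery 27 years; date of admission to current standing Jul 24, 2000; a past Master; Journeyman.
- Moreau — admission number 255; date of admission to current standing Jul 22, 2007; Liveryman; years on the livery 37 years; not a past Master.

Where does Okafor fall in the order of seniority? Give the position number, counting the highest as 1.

6

By standing in the guild: Kapoor, Pereira, Varga and Moreau (Liveryman); then Espinoza, Okafor and Leclerc (Freeman); then Mbeki and Vasquez (Journeyman).
Among Kapoor, Pereira, Varga and Moreau, by years on the livery (lower first): Kapoor (25 years) before Pereira and Varga (28 years) before Moreau (37 years).
Pereira and Varga are each a past Master, so the next rule applies.
Among Pereira and Varga, by date of admission to current standing (earlier first): Pereira (Jan 18, 2011) before Varga (Mar 11, 2013).
Espinoza, Okafor and Leclerc all have years on the livery 26 years, so the next rule applies.
Espinoza, Okafor and Leclerc are each a past Master, so the next rule applies.
Among Espinoza, Okafor and Leclerc, by date of admission to current standing (later first) (reversed rule for this group): Espinoza (Jun 25, 1995) before Okafor (Aug 22, 1994) before Leclerc (May 9, 1992).
Mbeki and Vasquez both have years on the livery 27 years, so the next rule applies.
Mbeki and Vasquez are each a past Master, so the next rule applies.
Among Mbeki and Vasquez, by date of admission to current standing (later first) (reversed rule for this group): Mbeki (Oct 1, 2008) before Vasquez (Jul 24, 2000).
Order: Kapoor, Pereira, Varga, Moreau, Espinoza, Okafor, Leclerc, Mbeki, Vasquez. So position 6.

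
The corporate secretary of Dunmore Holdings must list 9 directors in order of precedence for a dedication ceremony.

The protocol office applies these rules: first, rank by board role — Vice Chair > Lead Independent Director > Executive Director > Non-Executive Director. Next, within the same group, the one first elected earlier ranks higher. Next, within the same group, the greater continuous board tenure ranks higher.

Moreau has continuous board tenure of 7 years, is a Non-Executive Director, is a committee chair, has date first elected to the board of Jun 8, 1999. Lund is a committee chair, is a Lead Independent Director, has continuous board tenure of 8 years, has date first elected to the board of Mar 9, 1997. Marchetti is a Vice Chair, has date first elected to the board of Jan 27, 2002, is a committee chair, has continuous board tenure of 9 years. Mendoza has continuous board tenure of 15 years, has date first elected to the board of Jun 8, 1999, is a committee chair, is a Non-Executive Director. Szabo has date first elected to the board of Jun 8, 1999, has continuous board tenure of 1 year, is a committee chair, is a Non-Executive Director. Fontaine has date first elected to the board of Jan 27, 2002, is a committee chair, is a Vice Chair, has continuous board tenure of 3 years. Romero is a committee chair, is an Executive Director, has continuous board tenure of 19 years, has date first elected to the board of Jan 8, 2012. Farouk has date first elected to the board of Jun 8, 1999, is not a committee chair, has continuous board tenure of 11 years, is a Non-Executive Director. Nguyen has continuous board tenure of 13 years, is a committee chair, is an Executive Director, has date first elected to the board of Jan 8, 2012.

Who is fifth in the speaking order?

Nguyen

By board role: Marchetti and Fontaine (Vice Chair); then Lund (Lead Independent Director); then Romero and Nguyen (Executive Director); then Mendoza, Farouk, Moreau and Szabo (Non-Executive Director).
Marchetti and Fontaine both have date first elected to the board Jan 27, 2002, so the next rule applies.
Among Marchetti and Fontaine, by continuous board tenure (higher first): Marchetti (9 years) before Fontaine (3 years).
Romero and Nguyen both have date first elected to the board Jan 8, 2012, so the next rule applies.
Among Romero and Nguyen, by continuous board tenure (higher first): Romero (19 years) before Nguyen (13 years).
Mendoza, Farouk, Moreau and Szabo all have date first elected to the board Jun 8, 1999, so the next rule applies.
Among Mendoza, Farouk, Moreau and Szabo, by continuous board tenure (higher first): Mendoza (15 years) before Farouk (11 years) before Moreau (7 years) before Szabo (1 year).
Order: Marchetti, Fontaine, Lund, Romero, Nguyen, Mendoza, Farouk, Moreau, Szabo.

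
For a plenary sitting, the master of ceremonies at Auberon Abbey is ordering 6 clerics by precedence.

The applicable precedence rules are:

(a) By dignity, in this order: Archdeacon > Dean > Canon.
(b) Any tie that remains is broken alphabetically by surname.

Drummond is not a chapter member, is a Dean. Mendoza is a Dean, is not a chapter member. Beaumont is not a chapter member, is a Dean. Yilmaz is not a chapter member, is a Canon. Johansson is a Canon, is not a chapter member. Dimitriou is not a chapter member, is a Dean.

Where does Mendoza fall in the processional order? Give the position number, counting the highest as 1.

4

By dignity: Beaumont, Dimitriou, Drummond and Mendoza (Dean); then Johansson and Yilmaz (Canon).
Among Beaumont, Dimitriou, Drummond and Mendoza, alphabetically by surname: Beaumont before Dimitriou before Drummond before Mendoza.
Among Johansson and Yilmaz, alphabetically by surname: Johansson before Yilmaz.
Order: Beaumont, Dimitriou, Drummond, Mendoza, Johansson, Yilmaz. So position 4.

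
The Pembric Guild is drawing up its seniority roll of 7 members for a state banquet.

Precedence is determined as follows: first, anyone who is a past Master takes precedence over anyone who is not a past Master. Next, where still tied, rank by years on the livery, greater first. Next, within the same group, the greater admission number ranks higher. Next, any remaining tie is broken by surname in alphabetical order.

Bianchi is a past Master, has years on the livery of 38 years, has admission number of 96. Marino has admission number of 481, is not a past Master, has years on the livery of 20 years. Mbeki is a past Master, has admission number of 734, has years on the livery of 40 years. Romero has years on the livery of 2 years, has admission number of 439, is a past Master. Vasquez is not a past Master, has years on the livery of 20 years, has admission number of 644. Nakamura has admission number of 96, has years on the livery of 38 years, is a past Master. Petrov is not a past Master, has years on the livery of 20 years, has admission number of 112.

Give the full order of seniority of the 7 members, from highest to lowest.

Mbeki, Bianchi, Nakamura, Romero, Vasquez, Marino, Petrov

By the first rule: Mbeki, Bianchi, Nakamura and Romero (each a past Master); then Vasquez, Marino and Petrov (each not a past Master).
Among Mbeki, Bianchi, Nakamura and Romero, by years on the livery (higher first): Mbeki (40 years) before Bianchi and Nakamura (38 years) before Romero (2 years).
Bianchi and Nakamura both have admission number 96, so the next rule applies.
Among Bianchi and Nakamura, alphabetically by surname: Bianchi before Nakamura.
Vasquez, Marino and Petrov all have years on the livery 20 years, so the next rule applies.
Among Vasquez, Marino and Petrov, by admission number (higher first): Vasquez (644) before Marino (481) before Petrov (112).
Full order: Mbeki, Bianchi, Nakamura, Romero, Vasquez, Marino, Petrov.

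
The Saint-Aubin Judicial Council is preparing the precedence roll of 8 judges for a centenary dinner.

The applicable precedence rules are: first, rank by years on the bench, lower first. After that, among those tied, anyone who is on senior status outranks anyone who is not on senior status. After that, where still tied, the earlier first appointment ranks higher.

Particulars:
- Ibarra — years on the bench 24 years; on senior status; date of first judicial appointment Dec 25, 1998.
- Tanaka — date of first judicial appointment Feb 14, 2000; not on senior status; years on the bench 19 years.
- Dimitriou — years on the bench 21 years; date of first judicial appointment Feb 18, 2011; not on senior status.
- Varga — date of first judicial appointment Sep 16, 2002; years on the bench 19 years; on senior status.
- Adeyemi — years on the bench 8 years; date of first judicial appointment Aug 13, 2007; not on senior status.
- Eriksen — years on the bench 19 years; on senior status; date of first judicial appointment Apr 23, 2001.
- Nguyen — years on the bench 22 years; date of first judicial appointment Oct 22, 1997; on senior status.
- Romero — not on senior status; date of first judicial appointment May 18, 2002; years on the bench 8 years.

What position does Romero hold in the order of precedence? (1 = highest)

By years on the bench (lower first): Romero and Adeyemi (both 8 years); then Eriksen, Varga and Tanaka (each 19 years); then Dimitriou (21 years); then Nguyen (22 years); then Ibarra (24 years).
Romero and Adeyemi are each not on senior status, so the next rule applies.
Among Romero and Adeyemi, by date of first judicial appointment (earlier first): Romero (May 18, 2002) before Adeyemi (Aug 13, 2007).
Among Eriksen, Varga and Tanaka, on senior status before not on senior status: Eriksen and Varga (on senior status) before Tanaka (not on senior status).
Among Eriksen and Varga, by date of first judicial appointment (earlier first): Eriksen (Apr 23, 2001) before Varga (Sep 16, 2002).
Order: Romero, Adeyemi, Eriksen, Varga, Tanaka, Dimitriou, Nguyen, Ibarra. So position 1.

1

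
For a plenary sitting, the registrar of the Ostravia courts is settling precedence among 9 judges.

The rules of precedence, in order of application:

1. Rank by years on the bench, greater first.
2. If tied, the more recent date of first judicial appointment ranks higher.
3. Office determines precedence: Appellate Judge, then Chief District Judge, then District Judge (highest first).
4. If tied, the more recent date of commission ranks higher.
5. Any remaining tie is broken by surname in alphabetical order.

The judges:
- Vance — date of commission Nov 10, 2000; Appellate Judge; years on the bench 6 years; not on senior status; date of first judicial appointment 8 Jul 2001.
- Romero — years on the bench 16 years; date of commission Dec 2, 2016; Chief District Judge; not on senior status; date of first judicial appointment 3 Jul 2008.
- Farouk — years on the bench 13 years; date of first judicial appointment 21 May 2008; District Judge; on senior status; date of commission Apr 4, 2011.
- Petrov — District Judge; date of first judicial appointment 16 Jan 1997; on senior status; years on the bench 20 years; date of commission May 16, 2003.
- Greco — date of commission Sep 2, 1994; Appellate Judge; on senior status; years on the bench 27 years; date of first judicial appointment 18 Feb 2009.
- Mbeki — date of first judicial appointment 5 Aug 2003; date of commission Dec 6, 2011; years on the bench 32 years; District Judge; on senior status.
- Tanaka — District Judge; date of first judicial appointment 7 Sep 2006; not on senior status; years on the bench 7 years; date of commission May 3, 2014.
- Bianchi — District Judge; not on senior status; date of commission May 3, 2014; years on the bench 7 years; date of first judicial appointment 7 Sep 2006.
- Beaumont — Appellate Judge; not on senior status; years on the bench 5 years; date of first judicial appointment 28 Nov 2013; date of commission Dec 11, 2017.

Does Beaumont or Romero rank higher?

Romero

By years on the bench (higher first): Mbeki (32 years); then Greco (27 years); then Petrov (20 years); then Romero (16 years); then Farouk (13 years); then Bianchi and Tanaka (both 7 years); then Vance (6 years); then Beaumont (5 years).
Bianchi and Tanaka both have date of first judicial appointment 7 Sep 2006, so the next rule applies.
Bianchi and Tanaka are each District Judge, so the next rule applies.
Bianchi and Tanaka both have date of commission May 3, 2014, so the next rule applies.
Among Bianchi and Tanaka, alphabetically by surname: Bianchi before Tanaka.
So Romero takes precedence.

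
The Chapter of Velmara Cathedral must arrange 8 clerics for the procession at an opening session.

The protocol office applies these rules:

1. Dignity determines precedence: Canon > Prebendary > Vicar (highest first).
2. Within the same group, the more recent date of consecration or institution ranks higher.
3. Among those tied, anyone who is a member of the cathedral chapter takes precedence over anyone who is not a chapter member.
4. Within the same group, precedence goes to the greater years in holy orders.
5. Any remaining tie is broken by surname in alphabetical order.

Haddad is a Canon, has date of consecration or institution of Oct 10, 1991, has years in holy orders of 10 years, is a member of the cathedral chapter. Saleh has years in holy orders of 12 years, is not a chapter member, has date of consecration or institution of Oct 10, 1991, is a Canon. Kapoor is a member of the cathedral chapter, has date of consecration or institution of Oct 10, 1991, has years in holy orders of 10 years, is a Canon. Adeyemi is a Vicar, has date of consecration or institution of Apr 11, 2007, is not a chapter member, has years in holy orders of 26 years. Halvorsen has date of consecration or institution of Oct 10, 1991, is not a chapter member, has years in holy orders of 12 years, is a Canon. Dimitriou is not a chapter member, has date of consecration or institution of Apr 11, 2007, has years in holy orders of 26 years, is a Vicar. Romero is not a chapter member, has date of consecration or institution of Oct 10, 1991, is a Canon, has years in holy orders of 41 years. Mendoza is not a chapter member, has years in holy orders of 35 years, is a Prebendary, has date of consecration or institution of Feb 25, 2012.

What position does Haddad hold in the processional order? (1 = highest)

1

By dignity: Haddad, Kapoor, Romero, Halvorsen and Saleh (Canon); then Mendoza (Prebendary); then Adeyemi and Dimitriou (Vicar).
Haddad, Kapoor, Romero, Halvorsen and Saleh all have date of consecration or institution Oct 10, 1991, so the next rule applies.
Among Haddad, Kapoor, Romero, Halvorsen and Saleh, a member of the cathedral chapter before not a chapter member: Haddad and Kapoor (a member of the cathedral chapter) before Romero, Halvorsen and Saleh (not a chapter member).
Haddad and Kapoor both have years in holy orders 10 years, so the next rule applies.
Among Haddad and Kapoor, alphabetically by surname: Haddad before Kapoor.
Among Romero, Halvorsen and Saleh, by years in holy orders (higher first): Romero (41 years) before Halvorsen and Saleh (12 years).
Among Halvorsen and Saleh, alphabetically by surname: Halvorsen before Saleh.
Adeyemi and Dimitriou both have date of consecration or institution Apr 11, 2007, so the next rule applies.
Adeyemi and Dimitriou are each not a chapter member, so the next rule applies.
Adeyemi and Dimitriou both have years in holy orders 26 years, so the next rule applies.
Among Adeyemi and Dimitriou, alphabetically by surname: Adeyemi before Dimitriou.
Order: Haddad, Kapoor, Romero, Halvorsen, Saleh, Mendoza, Adeyemi, Dimitriou. So position 1.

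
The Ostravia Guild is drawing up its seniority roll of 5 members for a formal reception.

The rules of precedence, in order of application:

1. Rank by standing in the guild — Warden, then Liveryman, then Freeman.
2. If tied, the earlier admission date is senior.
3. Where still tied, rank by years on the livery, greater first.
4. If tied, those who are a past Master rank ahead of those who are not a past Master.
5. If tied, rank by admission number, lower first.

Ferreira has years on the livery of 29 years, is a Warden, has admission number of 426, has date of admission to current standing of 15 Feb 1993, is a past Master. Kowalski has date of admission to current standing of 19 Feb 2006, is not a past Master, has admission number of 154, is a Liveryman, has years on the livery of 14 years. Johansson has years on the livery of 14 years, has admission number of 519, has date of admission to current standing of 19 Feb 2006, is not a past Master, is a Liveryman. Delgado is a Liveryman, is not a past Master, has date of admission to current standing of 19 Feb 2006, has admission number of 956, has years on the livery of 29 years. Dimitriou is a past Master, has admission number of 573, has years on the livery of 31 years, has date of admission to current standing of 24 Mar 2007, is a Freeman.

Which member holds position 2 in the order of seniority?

By standing in the guild: Ferreira (Warden); then Delgado, Kowalski and Johansson (Liveryman); then Dimitriou (Freeman).
Delgado, Kowalski and Johansson all have date of admission to current standing 19 Feb 2006, so the next rule applies.
Among Delgado, Kowalski and Johansson, by years on the livery (higher first): Delgado (29 years) before Kowalski and Johansson (14 years).
Kowalski and Johansson are each not a past Master, so the next rule applies.
Among Kowalski and Johansson, by admission number (lower first): Kowalski (154) before Johansson (519).
Order: Ferreira, Delgado, Kowalski, Johansson, Dimitriou.

Delgado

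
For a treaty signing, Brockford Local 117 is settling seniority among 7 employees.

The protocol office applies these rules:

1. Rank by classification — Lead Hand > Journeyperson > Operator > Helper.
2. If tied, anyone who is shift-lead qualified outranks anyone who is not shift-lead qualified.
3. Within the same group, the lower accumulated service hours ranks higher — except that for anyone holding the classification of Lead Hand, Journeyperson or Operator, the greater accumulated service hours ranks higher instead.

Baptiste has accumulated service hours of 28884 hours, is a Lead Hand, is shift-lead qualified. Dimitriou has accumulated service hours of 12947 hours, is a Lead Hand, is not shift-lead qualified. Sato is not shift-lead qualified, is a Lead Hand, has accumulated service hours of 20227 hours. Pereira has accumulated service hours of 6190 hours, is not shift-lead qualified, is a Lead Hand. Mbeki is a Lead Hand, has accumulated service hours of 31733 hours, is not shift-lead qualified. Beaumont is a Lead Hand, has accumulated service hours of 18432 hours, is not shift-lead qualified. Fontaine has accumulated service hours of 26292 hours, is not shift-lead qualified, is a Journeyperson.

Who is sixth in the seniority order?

Pereira

By classification: Baptiste, Mbeki, Sato, Beaumont, Dimitriou and Pereira (Lead Hand); then Fontaine (Journeyperson).
Among Baptiste, Mbeki, Sato, Beaumont, Dimitriou and Pereira, shift-lead qualified before not shift-lead qualified: Baptiste (shift-lead qualified) before Mbeki, Sato, Beaumont, Dimitriou and Pereira (not shift-lead qualified).
Among Mbeki, Sato, Beaumont, Dimitriou and Pereira, by accumulated service hours (higher first) (reversed rule for this group): Mbeki (31733 hours) before Sato (20227 hours) before Beaumont (18432 hours) before Dimitriou (12947 hours) before Pereira (6190 hours).
Order: Baptiste, Mbeki, Sato, Beaumont, Dimitriou, Pereira, Fontaine.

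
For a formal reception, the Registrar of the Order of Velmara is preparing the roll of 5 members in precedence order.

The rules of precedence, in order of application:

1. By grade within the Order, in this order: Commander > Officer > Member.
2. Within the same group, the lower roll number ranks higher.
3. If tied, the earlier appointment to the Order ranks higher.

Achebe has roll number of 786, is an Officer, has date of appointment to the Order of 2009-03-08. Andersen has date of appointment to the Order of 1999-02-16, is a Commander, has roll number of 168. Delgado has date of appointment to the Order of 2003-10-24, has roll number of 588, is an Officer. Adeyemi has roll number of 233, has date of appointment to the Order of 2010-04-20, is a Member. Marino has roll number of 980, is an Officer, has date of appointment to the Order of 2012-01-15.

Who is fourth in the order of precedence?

By grade within the Order: Andersen (Commander); then Delgado, Achebe and Marino (Officer); then Adeyemi (Member).
Among Delgado, Achebe and Marino, by roll number (lower first): Delgado (588) before Achebe (786) before Marino (980).
Order: Andersen, Delgado, Achebe, Marino, Adeyemi.

Marino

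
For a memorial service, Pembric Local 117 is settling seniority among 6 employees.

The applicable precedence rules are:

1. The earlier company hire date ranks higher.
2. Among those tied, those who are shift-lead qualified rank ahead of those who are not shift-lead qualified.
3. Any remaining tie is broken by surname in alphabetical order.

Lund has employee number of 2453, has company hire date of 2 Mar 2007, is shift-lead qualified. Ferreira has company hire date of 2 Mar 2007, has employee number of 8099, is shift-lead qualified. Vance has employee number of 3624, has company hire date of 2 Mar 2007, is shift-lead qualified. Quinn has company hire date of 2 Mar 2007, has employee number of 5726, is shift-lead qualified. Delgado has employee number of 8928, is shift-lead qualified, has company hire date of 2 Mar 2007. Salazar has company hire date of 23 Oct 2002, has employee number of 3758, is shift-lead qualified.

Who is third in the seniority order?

Ferreira

By company hire date (earlier first): Salazar (23 Oct 2002); then Delgado, Ferreira, Lund, Quinn and Vance (each 2 Mar 2007).
Delgado, Ferreira, Lund, Quinn and Vance are each shift-lead qualified, so the next rule applies.
Among Delgado, Ferreira, Lund, Quinn and Vance, alphabetically by surname: Delgado before Ferreira before Lund before Quinn before Vance.
Order: Salazar, Delgado, Ferreira, Lund, Quinn, Vance.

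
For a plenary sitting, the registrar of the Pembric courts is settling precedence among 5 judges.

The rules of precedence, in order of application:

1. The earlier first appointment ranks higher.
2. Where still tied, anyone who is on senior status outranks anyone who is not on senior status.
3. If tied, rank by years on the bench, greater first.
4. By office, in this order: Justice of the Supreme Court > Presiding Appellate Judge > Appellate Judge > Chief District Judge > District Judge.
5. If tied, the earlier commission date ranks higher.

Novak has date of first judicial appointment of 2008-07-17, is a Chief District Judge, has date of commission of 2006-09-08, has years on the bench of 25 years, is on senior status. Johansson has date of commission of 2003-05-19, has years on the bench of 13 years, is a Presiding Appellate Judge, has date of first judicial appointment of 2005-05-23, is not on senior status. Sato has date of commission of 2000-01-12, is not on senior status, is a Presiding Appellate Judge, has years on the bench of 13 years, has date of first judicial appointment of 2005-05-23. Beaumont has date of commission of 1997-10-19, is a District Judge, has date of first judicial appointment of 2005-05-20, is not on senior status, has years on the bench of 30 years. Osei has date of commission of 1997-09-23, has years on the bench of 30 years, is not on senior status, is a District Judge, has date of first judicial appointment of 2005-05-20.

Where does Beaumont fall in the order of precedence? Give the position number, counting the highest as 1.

2

By date of first judicial appointment (earlier first): Osei and Beaumont (both 2005-05-20); then Sato and Johansson (both 2005-05-23); then Novak (2008-07-17).
Osei and Beaumont are each not on senior status, so the next rule applies.
Osei and Beaumont both have years on the bench 30 years, so the next rule applies.
Osei and Beaumont are each District Judge, so the next rule applies.
Among Osei and Beaumont, by date of commission (earlier first): Osei (1997-09-23) before Beaumont (1997-10-19).
Sato and Johansson are each not on senior status, so the next rule applies.
Sato and Johansson both have years on the bench 13 years, so the next rule applies.
Sato and Johansson are each Presiding Appellate Judge, so the next rule applies.
Among Sato and Johansson, by date of commission (earlier first): Sato (2000-01-12) before Johansson (2003-05-19).
Order: Osei, Beaumont, Sato, Johansson, Novak. So position 2.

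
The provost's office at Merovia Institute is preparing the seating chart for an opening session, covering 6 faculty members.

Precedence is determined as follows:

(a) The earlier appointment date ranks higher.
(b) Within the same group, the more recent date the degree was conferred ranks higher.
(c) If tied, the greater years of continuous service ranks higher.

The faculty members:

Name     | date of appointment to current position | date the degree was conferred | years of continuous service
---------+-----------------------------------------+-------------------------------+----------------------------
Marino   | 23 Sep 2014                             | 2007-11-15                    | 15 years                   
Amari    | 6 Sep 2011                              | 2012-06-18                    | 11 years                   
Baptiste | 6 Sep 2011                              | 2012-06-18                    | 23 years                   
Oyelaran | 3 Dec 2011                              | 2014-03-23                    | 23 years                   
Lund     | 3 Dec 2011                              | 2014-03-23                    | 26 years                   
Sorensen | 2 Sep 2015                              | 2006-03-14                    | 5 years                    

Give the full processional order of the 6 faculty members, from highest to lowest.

By date of appointment to current position (earlier first): Baptiste and Amari (both 6 Sep 2011); then Lund and Oyelaran (both 3 Dec 2011); then Marino (23 Sep 2014); then Sorensen (2 Sep 2015).
Baptiste and Amari both have date the degree was conferred 2012-06-18, so the next rule applies.
Among Baptiste and Amari, by years of continuous service (higher first): Baptiste (23 years) before Amari (11 years).
Lund and Oyelaran both have date the degree was conferred 2014-03-23, so the next rule applies.
Among Lund and Oyelaran, by years of continuous service (higher first): Lund (26 years) before Oyelaran (23 years).
Full order: Baptiste, Amari, Lund, Oyelaran, Marino, Sorensen.

Baptiste, Amari, Lund, Oyelaran, Marino, Sorensen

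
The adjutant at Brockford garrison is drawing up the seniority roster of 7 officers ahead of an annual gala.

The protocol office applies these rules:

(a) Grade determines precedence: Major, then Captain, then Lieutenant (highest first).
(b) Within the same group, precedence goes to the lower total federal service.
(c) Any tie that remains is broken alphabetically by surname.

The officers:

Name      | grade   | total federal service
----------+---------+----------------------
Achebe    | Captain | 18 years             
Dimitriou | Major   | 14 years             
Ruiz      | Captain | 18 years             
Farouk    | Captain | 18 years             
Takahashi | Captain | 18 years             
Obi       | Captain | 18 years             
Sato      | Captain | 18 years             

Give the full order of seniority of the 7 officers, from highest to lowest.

Dimitriou, Achebe, Farouk, Obi, Ruiz, Sato, Takahashi

By grade: Dimitriou (Major); then Achebe, Farouk, Obi, Ruiz, Sato and Takahashi (Captain).
Achebe, Farouk, Obi, Ruiz, Sato and Takahashi all have total federal service 18 years, so the next rule applies.
Among Achebe, Farouk, Obi, Ruiz, Sato and Takahashi, alphabetically by surname: Achebe before Farouk before Obi before Ruiz before Sato before Takahashi.
Full order: Dimitriou, Achebe, Farouk, Obi, Ruiz, Sato, Takahashi.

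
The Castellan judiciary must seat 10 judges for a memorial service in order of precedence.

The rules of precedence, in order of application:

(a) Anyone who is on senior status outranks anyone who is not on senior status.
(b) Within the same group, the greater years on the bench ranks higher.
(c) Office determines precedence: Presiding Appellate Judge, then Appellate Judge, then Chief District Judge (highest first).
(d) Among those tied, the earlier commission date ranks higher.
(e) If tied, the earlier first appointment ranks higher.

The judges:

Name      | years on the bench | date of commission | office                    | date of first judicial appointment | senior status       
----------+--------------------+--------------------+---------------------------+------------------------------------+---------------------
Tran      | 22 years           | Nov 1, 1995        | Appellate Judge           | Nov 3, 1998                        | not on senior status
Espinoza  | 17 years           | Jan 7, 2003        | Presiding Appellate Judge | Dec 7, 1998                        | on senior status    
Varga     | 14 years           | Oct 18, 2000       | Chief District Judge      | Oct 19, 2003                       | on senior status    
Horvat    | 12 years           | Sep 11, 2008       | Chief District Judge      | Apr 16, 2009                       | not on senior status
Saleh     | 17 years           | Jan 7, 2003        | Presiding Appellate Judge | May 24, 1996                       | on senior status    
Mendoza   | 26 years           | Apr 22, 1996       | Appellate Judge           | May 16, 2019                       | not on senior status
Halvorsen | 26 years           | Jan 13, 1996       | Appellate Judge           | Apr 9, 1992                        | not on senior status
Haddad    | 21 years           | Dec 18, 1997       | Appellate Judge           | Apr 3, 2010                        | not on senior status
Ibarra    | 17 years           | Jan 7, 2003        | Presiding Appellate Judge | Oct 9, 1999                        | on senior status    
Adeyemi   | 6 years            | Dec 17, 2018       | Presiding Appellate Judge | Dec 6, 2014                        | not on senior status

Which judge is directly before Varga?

Ibarra

By the first rule: Saleh, Espinoza, Ibarra and Varga (each on senior status); then Halvorsen, Mendoza, Tran, Haddad, Horvat and Adeyemi (each not on senior status).
Among Saleh, Espinoza, Ibarra and Varga, by years on the bench (higher first): Saleh, Espinoza and Ibarra (17 years) before Varga (14 years).
Saleh, Espinoza and Ibarra are each Presiding Appellate Judge, so the next rule applies.
Saleh, Espinoza and Ibarra all have date of commission Jan 7, 2003, so the next rule applies.
Among Saleh, Espinoza and Ibarra, by date of first judicial appointment (earlier first): Saleh (May 24, 1996) before Espinoza (Dec 7, 1998) before Ibarra (Oct 9, 1999).
Among Halvorsen, Mendoza, Tran, Haddad, Horvat and Adeyemi, by years on the bench (higher first): Halvorsen and Mendoza (26 years) before Tran (22 years) before Haddad (21 years) before Horvat (12 years) before Adeyemi (6 years).
Halvorsen and Mendoza are each Appellate Judge, so the next rule applies.
Among Halvorsen and Mendoza, by date of commission (earlier first): Halvorsen (Jan 13, 1996) before Mendoza (Apr 22, 1996).
Order: Saleh, Espinoza, Ibarra, Varga, Halvorsen, Mendoza, Tran, Haddad, Horvat, Adeyemi.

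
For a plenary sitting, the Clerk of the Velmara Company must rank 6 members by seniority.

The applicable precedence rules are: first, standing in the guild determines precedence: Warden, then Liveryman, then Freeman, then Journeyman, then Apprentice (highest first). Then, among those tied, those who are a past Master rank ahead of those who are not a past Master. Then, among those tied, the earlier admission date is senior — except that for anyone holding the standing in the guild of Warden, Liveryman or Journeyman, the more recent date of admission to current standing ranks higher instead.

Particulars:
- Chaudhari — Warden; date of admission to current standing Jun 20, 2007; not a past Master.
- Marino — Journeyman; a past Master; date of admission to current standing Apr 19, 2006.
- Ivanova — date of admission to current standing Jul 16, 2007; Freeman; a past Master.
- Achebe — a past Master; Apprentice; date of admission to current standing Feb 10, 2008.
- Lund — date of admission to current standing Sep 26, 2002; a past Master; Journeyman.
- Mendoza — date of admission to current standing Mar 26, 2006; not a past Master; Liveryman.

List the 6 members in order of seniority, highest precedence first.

By standing in the guild: Chaudhari (Warden); then Mendoza (Liveryman); then Ivanova (Freeman); then Marino and Lund (Journeyman); then Achebe (Apprentice).
Marino and Lund are each a past Master, so the next rule applies.
Among Marino and Lund, by date of admission to current standing (later first) (reversed rule for this group): Marino (Apr 19, 2006) before Lund (Sep 26, 2002).
Full order: Chaudhari, Mendoza, Ivanova, Marino, Lund, Achebe.

Chaudhari, Mendoza, Ivanova, Marino, Lund, Achebe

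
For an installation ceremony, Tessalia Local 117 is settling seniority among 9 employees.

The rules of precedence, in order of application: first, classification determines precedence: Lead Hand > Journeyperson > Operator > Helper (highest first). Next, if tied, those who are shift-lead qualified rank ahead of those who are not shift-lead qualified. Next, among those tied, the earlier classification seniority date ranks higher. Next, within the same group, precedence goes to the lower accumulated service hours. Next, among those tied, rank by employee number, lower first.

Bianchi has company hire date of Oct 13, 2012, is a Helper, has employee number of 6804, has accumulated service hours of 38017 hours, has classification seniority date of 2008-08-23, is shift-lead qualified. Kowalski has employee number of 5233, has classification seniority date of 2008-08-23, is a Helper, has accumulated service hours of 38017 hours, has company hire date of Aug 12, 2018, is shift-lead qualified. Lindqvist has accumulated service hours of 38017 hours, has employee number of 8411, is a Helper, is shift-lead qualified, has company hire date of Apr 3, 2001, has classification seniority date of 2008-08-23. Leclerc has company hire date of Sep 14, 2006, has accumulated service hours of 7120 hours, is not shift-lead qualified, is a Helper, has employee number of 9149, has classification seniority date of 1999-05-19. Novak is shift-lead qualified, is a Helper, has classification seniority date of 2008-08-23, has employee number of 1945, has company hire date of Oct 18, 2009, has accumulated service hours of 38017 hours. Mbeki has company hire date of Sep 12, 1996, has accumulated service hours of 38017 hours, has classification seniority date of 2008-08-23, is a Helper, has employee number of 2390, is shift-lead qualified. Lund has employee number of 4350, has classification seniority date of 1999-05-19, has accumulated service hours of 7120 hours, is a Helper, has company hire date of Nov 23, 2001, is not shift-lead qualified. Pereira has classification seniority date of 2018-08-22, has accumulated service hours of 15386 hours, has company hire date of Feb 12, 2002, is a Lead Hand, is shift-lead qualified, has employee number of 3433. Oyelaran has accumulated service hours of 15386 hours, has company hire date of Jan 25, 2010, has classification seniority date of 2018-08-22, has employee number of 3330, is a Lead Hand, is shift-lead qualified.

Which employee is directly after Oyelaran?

Pereira

By classification: Oyelaran and Pereira (Lead Hand); then Novak, Mbeki, Kowalski, Bianchi, Lindqvist, Lund and Leclerc (Helper).
Oyelaran and Pereira are each shift-lead qualified, so the next rule applies.
Oyelaran and Pereira both have classification seniority date 2018-08-22, so the next rule applies.
Oyelaran and Pereira both have accumulated service hours 15386 hours, so the next rule applies.
Among Oyelaran and Pereira, by employee number (lower first): Oyelaran (3330) before Pereira (3433).
Among Novak, Mbeki, Kowalski, Bianchi, Lindqvist, Lund and Leclerc, shift-lead qualified before not shift-lead qualified: Novak, Mbeki, Kowalski, Bianchi and Lindqvist (shift-lead qualified) before Lund and Leclerc (not shift-lead qualified).
Novak, Mbeki, Kowalski, Bianchi and Lindqvist all have classification seniority date 2008-08-23, so the next rule applies.
Novak, Mbeki, Kowalski, Bianchi and Lindqvist all have accumulated service hours 38017 hours, so the next rule applies.
Among Novak, Mbeki, Kowalski, Bianchi and Lindqvist, by employee number (lower first): Novak (1945) before Mbeki (2390) before Kowalski (5233) before Bianchi (6804) before Lindqvist (8411).
Lund and Leclerc both have classification seniority date 1999-05-19, so the next rule applies.
Lund and Leclerc both have accumulated service hours 7120 hours, so the next rule applies.
Among Lund and Leclerc, by employee number (lower first): Lund (4350) before Leclerc (9149).
Order: Oyelaran, Pereira, Novak, Mbeki, Kowalski, Bianchi, Lindqvist, Lund, Leclerc.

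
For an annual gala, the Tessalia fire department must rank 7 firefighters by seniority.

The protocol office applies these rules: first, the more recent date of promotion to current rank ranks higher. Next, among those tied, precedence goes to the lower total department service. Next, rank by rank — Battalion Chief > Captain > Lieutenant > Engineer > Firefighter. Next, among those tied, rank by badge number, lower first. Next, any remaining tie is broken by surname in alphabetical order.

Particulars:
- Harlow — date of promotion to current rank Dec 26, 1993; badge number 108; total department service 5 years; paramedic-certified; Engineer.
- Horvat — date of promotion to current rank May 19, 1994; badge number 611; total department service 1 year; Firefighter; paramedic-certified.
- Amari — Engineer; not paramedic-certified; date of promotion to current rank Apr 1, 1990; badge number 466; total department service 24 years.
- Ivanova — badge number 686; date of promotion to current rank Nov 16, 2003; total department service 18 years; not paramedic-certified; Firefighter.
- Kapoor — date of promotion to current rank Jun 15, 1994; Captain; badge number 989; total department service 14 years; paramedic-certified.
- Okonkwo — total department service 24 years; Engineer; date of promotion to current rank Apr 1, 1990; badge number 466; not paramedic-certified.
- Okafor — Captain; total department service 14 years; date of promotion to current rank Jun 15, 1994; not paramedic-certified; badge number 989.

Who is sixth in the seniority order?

Amari

By date of promotion to current rank (later first): Ivanova (Nov 16, 2003); then Kapoor and Okafor (both Jun 15, 1994); then Horvat (May 19, 1994); then Harlow (Dec 26, 1993); then Amari and Okonkwo (both Apr 1, 1990).
Kapoor and Okafor both have total department service 14 years, so the next rule applies.
Kapoor and Okafor are each Captain, so the next rule applies.
Kapoor and Okafor both have badge number 989, so the next rule applies.
Among Kapoor and Okafor, alphabetically by surname: Kapoor before Okafor.
Amari and Okonkwo both have total department service 24 years, so the next rule applies.
Amari and Okonkwo are each Engineer, so the next rule applies.
Amari and Okonkwo both have badge number 466, so the next rule applies.
Among Amari and Okonkwo, alphabetically by surname: Amari before Okonkwo.
Order: Ivanova, Kapoor, Okafor, Horvat, Harlow, Amari, Okonkwo.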